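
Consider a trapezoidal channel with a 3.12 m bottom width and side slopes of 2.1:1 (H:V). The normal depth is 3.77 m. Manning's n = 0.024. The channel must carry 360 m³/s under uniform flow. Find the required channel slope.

S = 0.0169

With bottom width b = 3.12 m and side slope z = 2.1: A = (b + zy)y = (3.12 + 2.1×3.77)×3.77 = 41.61 m²; P = b + 2y√(1+z²) = 3.12 + 2×3.77×2.326 = 20.66 m.
Hydraulic radius R = A/P = 41.61/20.66 = 2.014 m.
From Manning's equation, S = [nQ / (1 A R^(2/3))]² = [0.024 × 360 / (1 × 41.61 × 2.014^(2/3))]² = 0.0169.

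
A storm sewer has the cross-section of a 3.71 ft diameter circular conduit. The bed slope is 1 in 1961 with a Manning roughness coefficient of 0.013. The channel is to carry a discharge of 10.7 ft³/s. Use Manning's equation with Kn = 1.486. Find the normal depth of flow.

y_n = 1.64 ft

Manning's equation rearranged: A R^(2/3) = nQ / (1.486·√S) = 0.013 × 10.7 / (1.486 × √0.0005099) = 4.145.
At y = 1.47 ft: A R^(2/3) = 3.405 — too small.
At y = 1.64 ft: A R^(2/3) = 4.149 — ≈ 4.145.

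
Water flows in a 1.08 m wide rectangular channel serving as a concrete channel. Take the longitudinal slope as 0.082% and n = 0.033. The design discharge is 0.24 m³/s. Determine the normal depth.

y_n = 0.594 m

Manning's equation rearranged: A R^(2/3) = nQ / (1·√S) = 0.033 × 0.24 / (√0.00082) = 0.2766.
Try y = 0.693 m: A R^(2/3) = 0.338 — too large.
Try y = 0.463 m: A R^(2/3) = 0.1981 — too small.
Try y = 0.594 m: A R^(2/3) = 0.2764 — ≈ 0.2766.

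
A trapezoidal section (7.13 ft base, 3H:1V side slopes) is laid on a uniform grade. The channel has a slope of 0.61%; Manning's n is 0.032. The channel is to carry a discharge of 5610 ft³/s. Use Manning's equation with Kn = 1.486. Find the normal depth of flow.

y_n = 11.4 ft

Manning's equation rearranged: A R^(2/3) = nQ / (1.486·√S) = 0.032 × 5610 / (1.486 × √0.0061) = 1547.
At y = 13.9 ft: A R^(2/3) = 2517 — too large.
At y = 9.02 ft: A R^(2/3) = 878.2 — too small.
At y = 11.4 ft: A R^(2/3) = 1547 — ≈ 1547.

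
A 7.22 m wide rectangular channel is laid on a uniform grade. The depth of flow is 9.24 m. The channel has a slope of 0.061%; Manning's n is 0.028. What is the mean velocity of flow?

V = 1.67 m/s

Flow area A = b·y = 7.22 × 9.24 = 66.71 m². Wetted perimeter P = b + 2y = 7.22 + 2×9.24 = 25.7 m.
Hydraulic radius R = A/P = 66.71/25.7 = 2.596 m.
From Manning's equation, V = (1/n) R^(2/3) S^(1/2) = (1/0.028) × 2.596^(2/3) × 0.00061^(1/2) = 1.67 m/s.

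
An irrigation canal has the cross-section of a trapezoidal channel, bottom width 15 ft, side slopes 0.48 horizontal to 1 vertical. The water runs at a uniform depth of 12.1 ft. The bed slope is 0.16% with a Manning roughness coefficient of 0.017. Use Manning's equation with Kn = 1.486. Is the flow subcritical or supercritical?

With bottom width b = 15 ft and side slope z = 0.48: A = (b + zy)y = (15 + 0.48×12.1)×12.1 = 251.8 ft²; P = b + 2y√(1+z²) = 15 + 2×12.1×1.109 = 41.84 ft.
Hydraulic radius R = A/P = 251.8/41.84 = 6.017 ft.
V = (1.486/n) R^(2/3) √S = (1.486/0.017) × 6.017^(2/3) × √0.0016 = 11.57 ft/s. Hydraulic depth D_h = A/T = 251.8/26.62 = 9.46 ft.
Froude number Fr = V/√(g·D_h) = 11.57/√(32.2×9.46) = 0.663, which is less than 1, so the flow is subcritical.

subcritical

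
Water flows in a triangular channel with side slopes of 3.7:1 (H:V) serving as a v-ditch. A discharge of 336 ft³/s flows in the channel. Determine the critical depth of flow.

y_c = 3.48 ft

At critical depth, Q² T / (g A³) = 1, i.e. A³/T = Q²/g = 336²/32.2 = 3506.
At y = 4.43 ft: A³/T = 11680 — too large.
At y = 2.73 ft: A³/T = 1038 — too small.
At y = 3.48 ft: A³/T = 3494 — close enough.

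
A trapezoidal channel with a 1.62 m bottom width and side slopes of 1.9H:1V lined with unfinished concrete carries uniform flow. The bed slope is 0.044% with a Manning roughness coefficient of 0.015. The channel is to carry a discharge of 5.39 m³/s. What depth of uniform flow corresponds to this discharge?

Manning's equation rearranged: A R^(2/3) = nQ / (1·√S) = 0.015 × 5.39 / (√0.00044) = 3.854.
At y = 1.46 m: A R^(2/3) = 5.589 — too large.
At y = 0.959 m: A R^(2/3) = 2.283 — too small.
At y = 1.23 m: A R^(2/3) = 3.856 — matches.

y_n = 1.23 m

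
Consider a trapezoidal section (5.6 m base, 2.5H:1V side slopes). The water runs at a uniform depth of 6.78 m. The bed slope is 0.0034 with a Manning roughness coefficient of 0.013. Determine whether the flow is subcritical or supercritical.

With bottom width b = 5.6 m and side slope z = 2.5: A = (b + zy)y = (5.6 + 2.5×6.78)×6.78 = 152.9 m²; P = b + 2y√(1+z²) = 5.6 + 2×6.78×2.693 = 42.11 m.
Hydraulic radius R = A/P = 152.9/42.11 = 3.631 m.
V = (1/n) R^(2/3) √S = (1/0.013) × 3.631^(2/3) × √0.0034 = 10.6 m/s. Hydraulic depth D_h = A/T = 152.9/39.5 = 3.871 m.
Froude number Fr = V/√(g·D_h) = 10.6/√(9.81×3.871) = 1.72, which is greater than 1, so the flow is supercritical.

supercritical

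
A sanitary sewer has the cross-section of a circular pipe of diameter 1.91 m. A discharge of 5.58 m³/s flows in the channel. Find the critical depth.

At critical depth, Q² T / (g A³) = 1, i.e. A³/T = Q²/g = 5.58²/9.81 = 3.174.
Try y = 1.31 m: A³/T = 5.184 — high.
Try y = 1.15 m: A³/T = 3.132 — matches.

y_c = 1.15 m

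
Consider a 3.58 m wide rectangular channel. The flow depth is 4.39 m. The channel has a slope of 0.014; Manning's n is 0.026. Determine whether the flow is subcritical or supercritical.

subcritical

Flow area A = b·y = 3.58 × 4.39 = 15.72 m². Wetted perimeter P = b + 2y = 3.58 + 2×4.39 = 12.36 m.
Hydraulic radius R = A/P = 15.72/12.36 = 1.272 m.
V = (1/n) R^(2/3) √S = (1/0.026) × 1.272^(2/3) × √0.014 = 5.341 m/s. Hydraulic depth D_h = A/T = 15.72/3.58 = 4.39 m.
Froude number Fr = V/√(g·D_h) = 5.341/√(9.81×4.39) = 0.814, which is less than 1, so the flow is subcritical.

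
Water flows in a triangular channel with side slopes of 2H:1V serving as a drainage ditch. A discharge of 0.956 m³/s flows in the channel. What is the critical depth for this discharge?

At critical depth, Q² T / (g A³) = 1, i.e. A³/T = Q²/g = 0.956²/9.81 = 0.09316.
Trying y = 0.653 m: A³/T = 0.2375 — high.
Trying y = 0.382 m: A³/T = 0.01627 — low.
Trying y = 0.542 m: A³/T = 0.09355 — ≈ 0.09316.

y_c = 0.542 m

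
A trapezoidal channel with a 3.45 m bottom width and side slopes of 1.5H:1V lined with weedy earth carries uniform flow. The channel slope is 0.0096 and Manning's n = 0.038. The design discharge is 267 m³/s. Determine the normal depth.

Manning's equation rearranged: A R^(2/3) = nQ / (1·√S) = 0.038 × 267 / (√0.0096) = 103.6.
Try y = 3.97 m: A R^(2/3) = 61.27 — too small.
Try y = 5.6 m: A R^(2/3) = 132 — too large.
Try y = 5.03 m: A R^(2/3) = 103.6 — ≈ 103.6.

y_n = 5.03 m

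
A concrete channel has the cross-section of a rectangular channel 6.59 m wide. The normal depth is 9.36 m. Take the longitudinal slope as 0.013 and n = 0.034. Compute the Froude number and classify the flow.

Flow area A = b·y = 6.59 × 9.36 = 61.68 m². Wetted perimeter P = b + 2y = 6.59 + 2×9.36 = 25.31 m.
Hydraulic radius R = A/P = 61.68/25.31 = 2.437 m.
V = (1/n) R^(2/3) √S = (1/0.034) × 2.437^(2/3) × √0.013 = 6.073 m/s. Hydraulic depth D_h = A/T = 61.68/6.59 = 9.36 m.
Froude number Fr = V/√(g·D_h) = 6.073/√(9.81×9.36) = 0.634, which is less than 1, so the flow is subcritical.

subcritical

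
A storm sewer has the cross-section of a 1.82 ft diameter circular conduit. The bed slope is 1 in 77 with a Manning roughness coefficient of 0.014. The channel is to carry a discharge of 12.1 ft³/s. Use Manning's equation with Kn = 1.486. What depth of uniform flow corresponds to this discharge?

Manning's equation rearranged: A R^(2/3) = nQ / (1.486·√S) = 0.014 × 12.1 / (1.486 × √0.01299) = 1.
Try y = 1.22 ft: A R^(2/3) = 1.216 — too large.
Try y = 1.07 ft: A R^(2/3) = 1.002 — ≈ 1.

y_n = 1.07 ft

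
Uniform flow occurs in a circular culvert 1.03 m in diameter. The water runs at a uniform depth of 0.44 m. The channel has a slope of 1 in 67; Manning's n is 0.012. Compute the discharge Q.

Q = 1.3 m³/s

For a circular section of diameter D = 1.03 m at depth y = 0.44 m, the central angle is θ = 2 arccos(1 − 2y/D) = 2.849 rad. Then A = (D²/8)(θ − sin θ) = 0.3396 m² and P = Dθ/2 = 1.467 m.
Hydraulic radius R = A/P = 0.3396/1.467 = 0.2315 m.
Manning's equation: Q = (1/n) A R^(2/3) S^(1/2) = (1/0.012) × 0.3396 × 0.2315^(2/3) × 0.01493^(1/2) = 1.3 m³/s.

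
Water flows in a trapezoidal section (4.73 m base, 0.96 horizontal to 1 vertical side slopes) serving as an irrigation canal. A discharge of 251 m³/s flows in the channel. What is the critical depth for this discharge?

At critical depth, Q² T / (g A³) = 1, i.e. A³/T = Q²/g = 251²/9.81 = 6422.
At y = 6.05 m: A³/T = 15850 — high.
At y = 3.95 m: A³/T = 3098 — low.
At y = 4.79 m: A³/T = 6406 — matches.

y_c = 4.79 m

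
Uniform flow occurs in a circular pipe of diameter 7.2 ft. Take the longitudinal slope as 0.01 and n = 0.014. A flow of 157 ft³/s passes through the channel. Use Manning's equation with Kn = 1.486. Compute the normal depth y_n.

y_n = 2.43 ft

Manning's equation rearranged: A R^(2/3) = nQ / (1.486·√S) = 0.014 × 157 / (1.486 × √0.01) = 14.79.
Trying y = 1.83 ft: A R^(2/3) = 8.527 — too small.
Trying y = 2.43 ft: A R^(2/3) = 14.79 — close enough.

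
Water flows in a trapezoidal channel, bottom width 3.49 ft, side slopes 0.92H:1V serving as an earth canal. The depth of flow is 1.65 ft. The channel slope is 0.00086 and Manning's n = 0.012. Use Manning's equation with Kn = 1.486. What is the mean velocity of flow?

V = 3.72 ft/s

With bottom width b = 3.49 ft and side slope z = 0.92: A = (b + zy)y = (3.49 + 0.92×1.65)×1.65 = 8.263 ft²; P = b + 2y√(1+z²) = 3.49 + 2×1.65×1.359 = 7.974 ft.
Hydraulic radius R = A/P = 8.263/7.974 = 1.036 ft.
From Manning's equation, V = (1.486/n) R^(2/3) S^(1/2) = (1.486/0.012) × 1.036^(2/3) × 0.00086^(1/2) = 3.72 ft/s.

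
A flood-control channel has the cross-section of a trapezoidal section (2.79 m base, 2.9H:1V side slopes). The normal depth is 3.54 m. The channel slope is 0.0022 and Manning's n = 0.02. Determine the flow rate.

With bottom width b = 2.79 m and side slope z = 2.9: A = (b + zy)y = (2.79 + 2.9×3.54)×3.54 = 46.22 m²; P = b + 2y√(1+z²) = 2.79 + 2×3.54×3.068 = 24.51 m.
Hydraulic radius R = A/P = 46.22/24.51 = 1.886 m.
Manning's equation: Q = (1/n) A R^(2/3) S^(1/2) = (1/0.02) × 46.22 × 1.886^(2/3) × 0.0022^(1/2) = 165 m³/s.

Q = 165 m³/s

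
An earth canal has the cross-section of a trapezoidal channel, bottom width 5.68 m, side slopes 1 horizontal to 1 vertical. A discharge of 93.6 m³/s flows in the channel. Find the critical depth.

y_c = 2.58 m

At critical depth, Q² T / (g A³) = 1, i.e. A³/T = Q²/g = 93.6²/9.81 = 893.1.
Trying y = 2.89 m: A³/T = 1326 — too large.
Trying y = 2.58 m: A³/T = 892.8 — close enough.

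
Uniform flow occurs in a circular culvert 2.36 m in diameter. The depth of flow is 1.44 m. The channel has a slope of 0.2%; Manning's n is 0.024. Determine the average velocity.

For a circular section of diameter D = 2.36 m at depth y = 1.44 m, the central angle is θ = 2 arccos(1 − 2y/D) = 3.586 rad. Then A = (D²/8)(θ − sin θ) = 2.796 m² and P = Dθ/2 = 4.231 m.
Hydraulic radius R = A/P = 2.796/4.231 = 0.6607 m.
From Manning's equation, V = (1/n) R^(2/3) S^(1/2) = (1/0.024) × 0.6607^(2/3) × 0.002^(1/2) = 1.41 m/s.

V = 1.41 m/s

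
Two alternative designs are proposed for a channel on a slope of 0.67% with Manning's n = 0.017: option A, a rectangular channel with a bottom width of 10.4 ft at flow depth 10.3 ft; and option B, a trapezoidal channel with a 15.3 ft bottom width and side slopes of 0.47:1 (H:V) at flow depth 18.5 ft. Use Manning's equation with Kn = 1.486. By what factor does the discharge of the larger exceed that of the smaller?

Channel A: Flow area A = b·y = 10.4 × 10.3 = 107.1 ft². Wetted perimeter P = b + 2y = 10.4 + 2×10.3 = 31 ft. Hydraulic radius R = A/P = 107.1/31 = 3.455 ft. Q_A = (1.486/0.017)·107.1·3.455^(2/3)·√0.0067 = 1752 ft³/s.
Channel B: With bottom width b = 15.3 ft and side slope z = 0.47: A = (b + zy)y = (15.3 + 0.47×18.5)×18.5 = 443.9 ft²; P = b + 2y√(1+z²) = 15.3 + 2×18.5×1.105 = 56.18 ft. Hydraulic radius R = A/P = 443.9/56.18 = 7.901 ft. Q_B = (1.486/0.017)·443.9·7.901^(2/3)·√0.0067 = 12600 ft³/s.
The larger discharge is 12600 ft³/s and the smaller is 1752 ft³/s; the ratio is 7.19.

7.19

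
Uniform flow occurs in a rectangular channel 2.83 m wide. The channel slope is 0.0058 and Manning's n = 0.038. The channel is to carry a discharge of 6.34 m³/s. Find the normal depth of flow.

Manning's equation rearranged: A R^(2/3) = nQ / (1·√S) = 0.038 × 6.34 / (√0.0058) = 3.163.
Trying y = 1.2 m: A R^(2/3) = 2.547 — short.
Trying y = 1.73 m: A R^(2/3) = 4.143 — over.
Trying y = 1.41 m: A R^(2/3) = 3.165 — ≈ 3.163.

y_n = 1.41 m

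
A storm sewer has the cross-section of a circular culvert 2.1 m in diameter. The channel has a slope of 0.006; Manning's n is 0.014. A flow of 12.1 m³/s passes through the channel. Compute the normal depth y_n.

Manning's equation rearranged: A R^(2/3) = nQ / (1·√S) = 0.014 × 12.1 / (√0.006) = 2.187.
Trying y = 1.46 m: A R^(2/3) = 1.87 — short.
Trying y = 1.95 m: A R^(2/3) = 2.423 — over.
Trying y = 1.67 m: A R^(2/3) = 2.19 — matches.

y_n = 1.67 m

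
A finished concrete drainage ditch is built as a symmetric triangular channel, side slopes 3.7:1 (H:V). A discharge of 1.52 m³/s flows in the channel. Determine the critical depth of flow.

At critical depth, Q² T / (g A³) = 1, i.e. A³/T = Q²/g = 1.52²/9.81 = 0.2355.
At y = 0.394 m: A³/T = 0.06499 — short.
At y = 0.51 m: A³/T = 0.2362 — matches.

y_c = 0.51 m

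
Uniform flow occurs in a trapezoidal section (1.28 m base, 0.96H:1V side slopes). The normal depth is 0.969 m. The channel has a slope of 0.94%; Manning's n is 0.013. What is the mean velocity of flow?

V = 4.95 m/s

With bottom width b = 1.28 m and side slope z = 0.96: A = (b + zy)y = (1.28 + 0.96×0.969)×0.969 = 2.142 m²; P = b + 2y√(1+z²) = 1.28 + 2×0.969×1.386 = 3.966 m.
Hydraulic radius R = A/P = 2.142/3.966 = 0.54 m.
From Manning's equation, V = (1/n) R^(2/3) S^(1/2) = (1/0.013) × 0.54^(2/3) × 0.0094^(1/2) = 4.95 m/s.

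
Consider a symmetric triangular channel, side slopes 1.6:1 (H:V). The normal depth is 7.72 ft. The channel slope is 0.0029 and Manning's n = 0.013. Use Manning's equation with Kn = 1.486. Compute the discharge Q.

Q = 1290 ft³/s

For a triangular section with side slope z = 1.6: A = zy² = 1.6×7.72² = 95.36 ft²; P = 2y√(1+z²) = 2×7.72×1.887 = 29.13 ft.
Hydraulic radius R = A/P = 95.36/29.13 = 3.273 ft.
Manning's equation: Q = (1.486/n) A R^(2/3) S^(1/2) = (1.486/0.013) × 95.36 × 3.273^(2/3) × 0.0029^(1/2) = 1290 ft³/s.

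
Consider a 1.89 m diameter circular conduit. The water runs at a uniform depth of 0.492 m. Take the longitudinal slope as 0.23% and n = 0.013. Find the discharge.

For a circular section of diameter D = 1.89 m at depth y = 0.492 m, the central angle is θ = 2 arccos(1 − 2y/D) = 2.142 rad. Then A = (D²/8)(θ − sin θ) = 0.5806 m² and P = Dθ/2 = 2.024 m.
Hydraulic radius R = A/P = 0.5806/2.024 = 0.2869 m.
Manning's equation: Q = (1/n) A R^(2/3) S^(1/2) = (1/0.013) × 0.5806 × 0.2869^(2/3) × 0.0023^(1/2) = 0.932 m³/s.

Q = 0.932 m³/s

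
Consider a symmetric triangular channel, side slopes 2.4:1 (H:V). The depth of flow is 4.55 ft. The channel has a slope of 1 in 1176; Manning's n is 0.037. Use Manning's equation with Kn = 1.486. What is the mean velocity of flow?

V = 1.92 ft/s

For a triangular section with side slope z = 2.4: A = zy² = 2.4×4.55² = 49.69 ft²; P = 2y√(1+z²) = 2×4.55×2.6 = 23.66 ft.
Hydraulic radius R = A/P = 49.69/23.66 = 2.1 ft.
From Manning's equation, V = (1.486/n) R^(2/3) S^(1/2) = (1.486/0.037) × 2.1^(2/3) × 0.0008503^(1/2) = 1.92 ft/s.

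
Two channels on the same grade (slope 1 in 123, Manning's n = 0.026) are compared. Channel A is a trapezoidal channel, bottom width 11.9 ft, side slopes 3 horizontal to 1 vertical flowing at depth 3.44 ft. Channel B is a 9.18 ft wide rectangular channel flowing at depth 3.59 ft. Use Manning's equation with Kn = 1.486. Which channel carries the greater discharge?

channel A

Channel A: With bottom width b = 11.9 ft and side slope z = 3: A = (b + zy)y = (11.9 + 3×3.44)×3.44 = 76.44 ft²; P = b + 2y√(1+z²) = 11.9 + 2×3.44×3.162 = 33.66 ft. Hydraulic radius R = A/P = 76.44/33.66 = 2.271 ft. Q_A = (1.486/0.026)·76.44·2.271^(2/3)·√0.00813 = 680.6 ft³/s.
Channel B: Flow area A = b·y = 9.18 × 3.59 = 32.96 ft². Wetted perimeter P = b + 2y = 9.18 + 2×3.59 = 16.36 ft. Hydraulic radius R = A/P = 32.96/16.36 = 2.014 ft. Q_B = (1.486/0.026)·32.96·2.014^(2/3)·√0.00813 = 270.9 ft³/s.
Q_A = 680.6 ft³/s vs Q_B = 270.9 ft³/s, so channel A carries more.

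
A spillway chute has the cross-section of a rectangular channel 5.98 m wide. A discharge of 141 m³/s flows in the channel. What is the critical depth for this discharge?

For a rectangular channel, critical depth y_c = (q²/g)^(1/3) where q = Q/b = 141/5.98 = 23.58 m²/s.
So y_c = (23.58²/9.81)^(1/3) = 3.84 m.

y_c = 3.84 m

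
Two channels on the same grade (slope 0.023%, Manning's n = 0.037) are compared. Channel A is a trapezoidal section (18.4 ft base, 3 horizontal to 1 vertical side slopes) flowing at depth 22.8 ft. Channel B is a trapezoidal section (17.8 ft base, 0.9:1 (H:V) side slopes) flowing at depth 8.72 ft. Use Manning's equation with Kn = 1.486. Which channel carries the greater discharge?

Channel A: With bottom width b = 18.4 ft and side slope z = 3: A = (b + zy)y = (18.4 + 3×22.8)×22.8 = 1979 ft²; P = b + 2y√(1+z²) = 18.4 + 2×22.8×3.162 = 162.6 ft. Hydraulic radius R = A/P = 1979/162.6 = 12.17 ft. Q_A = (1.486/0.037)·1979·12.17^(2/3)·√0.00023 = 6378 ft³/s.
Channel B: With bottom width b = 17.8 ft and side slope z = 0.9: A = (b + zy)y = (17.8 + 0.9×8.72)×8.72 = 223.7 ft²; P = b + 2y√(1+z²) = 17.8 + 2×8.72×1.345 = 41.26 ft. Hydraulic radius R = A/P = 223.7/41.26 = 5.42 ft. Q_B = (1.486/0.037)·223.7·5.42^(2/3)·√0.00023 = 420.3 ft³/s.
Q_A = 6378 ft³/s vs Q_B = 420.3 ft³/s, so channel A carries more.

channel A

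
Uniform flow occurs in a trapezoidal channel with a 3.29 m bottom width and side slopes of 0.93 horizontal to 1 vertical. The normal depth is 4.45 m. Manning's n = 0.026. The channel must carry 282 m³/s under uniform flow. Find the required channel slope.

With bottom width b = 3.29 m and side slope z = 0.93: A = (b + zy)y = (3.29 + 0.93×4.45)×4.45 = 33.06 m²; P = b + 2y√(1+z²) = 3.29 + 2×4.45×1.366 = 15.44 m.
Hydraulic radius R = A/P = 33.06/15.44 = 2.14 m.
From Manning's equation, S = [nQ / (1 A R^(2/3))]² = [0.026 × 282 / (1 × 33.06 × 2.14^(2/3))]² = 0.0178.

S = 0.0178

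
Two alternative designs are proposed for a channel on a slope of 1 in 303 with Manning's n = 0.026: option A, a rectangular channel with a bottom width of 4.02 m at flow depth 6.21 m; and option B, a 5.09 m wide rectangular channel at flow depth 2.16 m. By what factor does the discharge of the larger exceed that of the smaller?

Channel A: Flow area A = b·y = 4.02 × 6.21 = 24.96 m². Wetted perimeter P = b + 2y = 4.02 + 2×6.21 = 16.44 m. Hydraulic radius R = A/P = 24.96/16.44 = 1.519 m. Q_A = (1/0.026)·24.96·1.519^(2/3)·√0.0033 = 72.87 m³/s.
Channel B: Flow area A = b·y = 5.09 × 2.16 = 10.99 m². Wetted perimeter P = b + 2y = 5.09 + 2×2.16 = 9.41 m. Hydraulic radius R = A/P = 10.99/9.41 = 1.168 m. Q_B = (1/0.026)·10.99·1.168^(2/3)·√0.0033 = 26.95 m³/s.
The larger discharge is 72.87 m³/s and the smaller is 26.95 m³/s; the ratio is 2.7.

2.7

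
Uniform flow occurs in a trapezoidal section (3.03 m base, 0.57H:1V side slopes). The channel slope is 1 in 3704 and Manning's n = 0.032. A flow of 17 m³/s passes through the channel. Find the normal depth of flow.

y_n = 4.17 m

Manning's equation rearranged: A R^(2/3) = nQ / (1·√S) = 0.032 × 17 / (√0.00027) = 33.11.
At y = 5.07 m: A R^(2/3) = 48.3 — over.
At y = 2.9 m: A R^(2/3) = 16.99 — short.
At y = 4.17 m: A R^(2/3) = 33.18 — matches.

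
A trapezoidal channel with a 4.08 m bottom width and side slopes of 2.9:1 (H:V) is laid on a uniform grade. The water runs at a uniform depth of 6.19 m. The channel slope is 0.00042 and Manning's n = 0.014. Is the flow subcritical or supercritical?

subcritical

With bottom width b = 4.08 m and side slope z = 2.9: A = (b + zy)y = (4.08 + 2.9×6.19)×6.19 = 136.4 m²; P = b + 2y√(1+z²) = 4.08 + 2×6.19×3.068 = 42.06 m.
Hydraulic radius R = A/P = 136.4/42.06 = 3.243 m.
V = (1/n) R^(2/3) √S = (1/0.014) × 3.243^(2/3) × √0.00042 = 3.207 m/s. Hydraulic depth D_h = A/T = 136.4/39.98 = 3.411 m.
Froude number Fr = V/√(g·D_h) = 3.207/√(9.81×3.411) = 0.554, which is less than 1, so the flow is subcritical.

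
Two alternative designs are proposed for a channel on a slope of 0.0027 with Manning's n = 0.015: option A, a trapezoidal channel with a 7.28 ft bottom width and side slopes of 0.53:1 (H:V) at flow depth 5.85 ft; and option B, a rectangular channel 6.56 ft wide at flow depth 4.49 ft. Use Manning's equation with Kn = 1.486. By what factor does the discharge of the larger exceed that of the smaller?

2.77

Channel A: With bottom width b = 7.28 ft and side slope z = 0.53: A = (b + zy)y = (7.28 + 0.53×5.85)×5.85 = 60.73 ft²; P = b + 2y√(1+z²) = 7.28 + 2×5.85×1.132 = 20.52 ft. Hydraulic radius R = A/P = 60.73/20.52 = 2.959 ft. Q_A = (1.486/0.015)·60.73·2.959^(2/3)·√0.0027 = 644.3 ft³/s.
Channel B: Flow area A = b·y = 6.56 × 4.49 = 29.45 ft². Wetted perimeter P = b + 2y = 6.56 + 2×4.49 = 15.54 ft. Hydraulic radius R = A/P = 29.45/15.54 = 1.895 ft. Q_B = (1.486/0.015)·29.45·1.895^(2/3)·√0.0027 = 232.2 ft³/s.
The larger discharge is 644.3 ft³/s and the smaller is 232.2 ft³/s; the ratio is 2.77.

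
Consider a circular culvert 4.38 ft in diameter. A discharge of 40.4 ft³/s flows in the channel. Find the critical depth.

At critical depth, Q² T / (g A³) = 1, i.e. A³/T = Q²/g = 40.4²/32.2 = 50.69.
Trying y = 1.58 ft: A³/T = 27.91 — too small.
Trying y = 1.85 ft: A³/T = 51.19 — matches.

y_c = 1.85 ft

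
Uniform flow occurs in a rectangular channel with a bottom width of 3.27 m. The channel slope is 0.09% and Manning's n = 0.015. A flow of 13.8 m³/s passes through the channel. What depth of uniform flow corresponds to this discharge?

y_n = 2.2 m

Manning's equation rearranged: A R^(2/3) = nQ / (1·√S) = 0.015 × 13.8 / (√0.0009) = 6.9.
At y = 2.55 m: A R^(2/3) = 8.318 — over.
At y = 2.2 m: A R^(2/3) = 6.893 — matches.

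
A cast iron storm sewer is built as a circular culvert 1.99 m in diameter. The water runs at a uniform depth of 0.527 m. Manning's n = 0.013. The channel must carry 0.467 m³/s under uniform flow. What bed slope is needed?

S = 0.00041

For a circular section of diameter D = 1.99 m at depth y = 0.527 m, the central angle is θ = 2 arccos(1 − 2y/D) = 2.162 rad. Then A = (D²/8)(θ − sin θ) = 0.6594 m² and P = Dθ/2 = 2.151 m.
Hydraulic radius R = A/P = 0.6594/2.151 = 0.3065 m.
From Manning's equation, S = [nQ / (1 A R^(2/3))]² = [0.013 × 0.467 / (1 × 0.6594 × 0.3065^(2/3))]² = 0.00041.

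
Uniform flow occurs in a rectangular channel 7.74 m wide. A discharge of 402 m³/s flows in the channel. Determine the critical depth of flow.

For a rectangular channel, critical depth y_c = (q²/g)^(1/3) where q = Q/b = 402/7.74 = 51.94 m²/s.
So y_c = (51.94²/9.81)^(1/3) = 6.5 m.

y_c = 6.5 m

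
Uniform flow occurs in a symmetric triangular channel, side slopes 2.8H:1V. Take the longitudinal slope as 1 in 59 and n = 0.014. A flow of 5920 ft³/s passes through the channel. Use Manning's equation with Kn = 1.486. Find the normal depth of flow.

y_n = 7.96 ft

Manning's equation rearranged: A R^(2/3) = nQ / (1.486·√S) = 0.014 × 5920 / (1.486 × √0.01695) = 428.4.
Try y = 6.6 ft: A R^(2/3) = 259.7 — short.
Try y = 9 ft: A R^(2/3) = 593.9 — over.
Try y = 7.96 ft: A R^(2/3) = 428.1 — close enough.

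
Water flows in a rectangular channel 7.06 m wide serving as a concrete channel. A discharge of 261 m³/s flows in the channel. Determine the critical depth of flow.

For a rectangular channel, critical depth y_c = (q²/g)^(1/3) where q = Q/b = 261/7.06 = 36.97 m²/s.
So y_c = (36.97²/9.81)^(1/3) = 5.18 m.

y_c = 5.18 m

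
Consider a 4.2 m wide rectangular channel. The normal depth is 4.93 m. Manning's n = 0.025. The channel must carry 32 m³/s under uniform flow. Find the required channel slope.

Flow area A = b·y = 4.2 × 4.93 = 20.71 m². Wetted perimeter P = b + 2y = 4.2 + 2×4.93 = 14.06 m.
Hydraulic radius R = A/P = 20.71/14.06 = 1.473 m.
From Manning's equation, S = [nQ / (1 A R^(2/3))]² = [0.025 × 32 / (1 × 20.71 × 1.473^(2/3))]² = 0.000891.

S = 0.000891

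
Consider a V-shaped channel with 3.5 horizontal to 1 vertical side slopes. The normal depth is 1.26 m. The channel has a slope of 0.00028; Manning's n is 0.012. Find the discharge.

Q = 5.55 m³/s

For a triangular section with side slope z = 3.5: A = zy² = 3.5×1.26² = 5.557 m²; P = 2y√(1+z²) = 2×1.26×3.64 = 9.173 m.
Hydraulic radius R = A/P = 5.557/9.173 = 0.6058 m.
Manning's equation: Q = (1/n) A R^(2/3) S^(1/2) = (1/0.012) × 5.557 × 0.6058^(2/3) × 0.00028^(1/2) = 5.55 m³/s.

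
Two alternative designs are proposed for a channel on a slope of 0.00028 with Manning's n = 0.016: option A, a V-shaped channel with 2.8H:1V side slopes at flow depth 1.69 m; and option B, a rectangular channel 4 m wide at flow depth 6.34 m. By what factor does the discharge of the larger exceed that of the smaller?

4.88

Channel A: For a triangular section with side slope z = 2.8: A = zy² = 2.8×1.69² = 7.997 m²; P = 2y√(1+z²) = 2×1.69×2.973 = 10.05 m. Hydraulic radius R = A/P = 7.997/10.05 = 0.7958 m. Q_A = (1/0.016)·7.997·0.7958^(2/3)·√0.00028 = 7.182 m³/s.
Channel B: Flow area A = b·y = 4 × 6.34 = 25.36 m². Wetted perimeter P = b + 2y = 4 + 2×6.34 = 16.68 m. Hydraulic radius R = A/P = 25.36/16.68 = 1.52 m. Q_B = (1/0.016)·25.36·1.52^(2/3)·√0.00028 = 35.07 m³/s.
The larger discharge is 35.07 m³/s and the smaller is 7.182 m³/s; the ratio is 4.88.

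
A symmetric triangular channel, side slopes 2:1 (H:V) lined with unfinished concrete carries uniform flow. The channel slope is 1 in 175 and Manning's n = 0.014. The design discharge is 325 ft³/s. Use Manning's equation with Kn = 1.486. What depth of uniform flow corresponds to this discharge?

y_n = 3.78 ft

Manning's equation rearranged: A R^(2/3) = nQ / (1.486·√S) = 0.014 × 325 / (1.486 × √0.005714) = 40.51.
Try y = 4.49 ft: A R^(2/3) = 64.17 — over.
Try y = 3.78 ft: A R^(2/3) = 40.55 — matches.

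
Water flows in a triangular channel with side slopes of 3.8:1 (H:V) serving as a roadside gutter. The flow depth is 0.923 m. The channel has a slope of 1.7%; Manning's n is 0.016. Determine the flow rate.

For a triangular section with side slope z = 3.8: A = zy² = 3.8×0.923² = 3.237 m²; P = 2y√(1+z²) = 2×0.923×3.929 = 7.254 m.
Hydraulic radius R = A/P = 3.237/7.254 = 0.4463 m.
Manning's equation: Q = (1/n) A R^(2/3) S^(1/2) = (1/0.016) × 3.237 × 0.4463^(2/3) × 0.017^(1/2) = 15.4 m³/s.

Q = 15.4 m³/s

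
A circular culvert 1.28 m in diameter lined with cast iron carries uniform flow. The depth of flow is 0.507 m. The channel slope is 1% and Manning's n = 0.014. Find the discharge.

For a circular section of diameter D = 1.28 m at depth y = 0.507 m, the central angle is θ = 2 arccos(1 − 2y/D) = 2.723 rad. Then A = (D²/8)(θ − sin θ) = 0.4744 m² and P = Dθ/2 = 1.743 m.
Hydraulic radius R = A/P = 0.4744/1.743 = 0.2722 m.
Manning's equation: Q = (1/n) A R^(2/3) S^(1/2) = (1/0.014) × 0.4744 × 0.2722^(2/3) × 0.01^(1/2) = 1.42 m³/s.

Q = 1.42 m³/s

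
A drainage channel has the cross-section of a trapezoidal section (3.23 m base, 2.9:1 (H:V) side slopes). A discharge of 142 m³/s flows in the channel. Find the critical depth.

y_c = 2.95 m

At critical depth, Q² T / (g A³) = 1, i.e. A³/T = Q²/g = 142²/9.81 = 2055.
Trying y = 3.72 m: A³/T = 5717 — high.
Trying y = 2.59 m: A³/T = 1180 — low.
Trying y = 2.95 m: A³/T = 2066 — ≈ 2055.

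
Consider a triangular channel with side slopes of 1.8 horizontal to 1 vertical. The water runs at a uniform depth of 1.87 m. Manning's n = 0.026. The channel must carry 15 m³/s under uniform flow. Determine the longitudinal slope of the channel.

S = 0.00502

For a triangular section with side slope z = 1.8: A = zy² = 1.8×1.87² = 6.294 m²; P = 2y√(1+z²) = 2×1.87×2.059 = 7.701 m.
Hydraulic radius R = A/P = 6.294/7.701 = 0.8173 m.
From Manning's equation, S = [nQ / (1 A R^(2/3))]² = [0.026 × 15 / (1 × 6.294 × 0.8173^(2/3))]² = 0.00502.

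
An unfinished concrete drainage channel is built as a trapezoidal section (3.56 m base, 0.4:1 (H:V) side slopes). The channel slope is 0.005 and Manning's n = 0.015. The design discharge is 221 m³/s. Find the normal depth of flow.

y_n = 5.23 m

Manning's equation rearranged: A R^(2/3) = nQ / (1·√S) = 0.015 × 221 / (√0.005) = 46.88.
Try y = 4.64 m: A R^(2/3) = 37.93 — too small.
Try y = 6.29 m: A R^(2/3) = 65.31 — too large.
Try y = 5.23 m: A R^(2/3) = 46.83 — ≈ 46.88.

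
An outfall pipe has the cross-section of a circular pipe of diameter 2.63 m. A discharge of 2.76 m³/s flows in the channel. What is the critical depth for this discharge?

y_c = 0.727 m

At critical depth, Q² T / (g A³) = 1, i.e. A³/T = Q²/g = 2.76²/9.81 = 0.7765.
At y = 0.887 m: A³/T = 1.681 — high.
At y = 0.727 m: A³/T = 0.7777 — close enough.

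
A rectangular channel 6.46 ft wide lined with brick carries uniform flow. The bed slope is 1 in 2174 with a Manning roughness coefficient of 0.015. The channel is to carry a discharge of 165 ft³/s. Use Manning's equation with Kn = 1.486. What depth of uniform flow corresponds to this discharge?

Manning's equation rearranged: A R^(2/3) = nQ / (1.486·√S) = 0.015 × 165 / (1.486 × √0.00046) = 77.66.
At y = 7.8 ft: A R^(2/3) = 87.39 — over.
At y = 6.11 ft: A R^(2/3) = 64.99 — short.
At y = 7.07 ft: A R^(2/3) = 77.66 — close enough.

y_n = 7.07 ft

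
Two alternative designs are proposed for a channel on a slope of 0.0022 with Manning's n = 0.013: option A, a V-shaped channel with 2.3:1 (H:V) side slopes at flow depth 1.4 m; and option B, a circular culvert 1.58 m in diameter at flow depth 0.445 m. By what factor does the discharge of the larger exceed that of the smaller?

Channel A: For a triangular section with side slope z = 2.3: A = zy² = 2.3×1.4² = 4.508 m²; P = 2y√(1+z²) = 2×1.4×2.508 = 7.022 m. Hydraulic radius R = A/P = 4.508/7.022 = 0.6419 m. Q_A = (1/0.013)·4.508·0.6419^(2/3)·√0.0022 = 12.1 m³/s.
Channel B: For a circular section of diameter D = 1.58 m at depth y = 0.445 m, the central angle is θ = 2 arccos(1 − 2y/D) = 2.238 rad. Then A = (D²/8)(θ − sin θ) = 0.4531 m² and P = Dθ/2 = 1.768 m. Hydraulic radius R = A/P = 0.4531/1.768 = 0.2563 m. Q_B = (1/0.013)·0.4531·0.2563^(2/3)·√0.0022 = 0.6596 m³/s.
The larger discharge is 12.1 m³/s and the smaller is 0.6596 m³/s; the ratio is 18.3.

18.3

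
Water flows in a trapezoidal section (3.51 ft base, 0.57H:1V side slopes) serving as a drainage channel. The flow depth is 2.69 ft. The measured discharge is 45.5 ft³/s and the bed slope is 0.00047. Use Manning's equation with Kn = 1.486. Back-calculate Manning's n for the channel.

n = 0.012

With bottom width b = 3.51 ft and side slope z = 0.57: A = (b + zy)y = (3.51 + 0.57×2.69)×2.69 = 13.57 ft²; P = b + 2y√(1+z²) = 3.51 + 2×2.69×1.151 = 9.703 ft.
Hydraulic radius R = A/P = 13.57/9.703 = 1.398 ft.
Rearranging Manning's equation: n = (1.486/Q) A R^(2/3) S^(1/2) = (1.486/45.5) × 13.57 × 1.398^(2/3) × √0.00047 = 0.012.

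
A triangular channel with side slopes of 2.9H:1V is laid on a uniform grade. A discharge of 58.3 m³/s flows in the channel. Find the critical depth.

y_c = 2.42 m

At critical depth, Q² T / (g A³) = 1, i.e. A³/T = Q²/g = 58.3²/9.81 = 346.5.
Try y = 3.02 m: A³/T = 1056 — too large.
Try y = 2.42 m: A³/T = 349 — ≈ 346.5.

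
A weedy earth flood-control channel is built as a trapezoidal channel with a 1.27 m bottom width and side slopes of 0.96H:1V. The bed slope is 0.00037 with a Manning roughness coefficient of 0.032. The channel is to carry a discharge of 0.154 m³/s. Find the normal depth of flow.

Manning's equation rearranged: A R^(2/3) = nQ / (1·√S) = 0.032 × 0.154 / (√0.00037) = 0.2562.
Try y = 0.465 m: A R^(2/3) = 0.367 — high.
Try y = 0.293 m: A R^(2/3) = 0.1648 — low.
Try y = 0.379 m: A R^(2/3) = 0.2566 — matches.

y_n = 0.379 m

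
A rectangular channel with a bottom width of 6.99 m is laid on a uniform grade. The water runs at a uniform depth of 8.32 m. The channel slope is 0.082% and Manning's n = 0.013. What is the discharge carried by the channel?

Q = 234 m³/s

Flow area A = b·y = 6.99 × 8.32 = 58.16 m². Wetted perimeter P = b + 2y = 6.99 + 2×8.32 = 23.63 m.
Hydraulic radius R = A/P = 58.16/23.63 = 2.461 m.
Manning's equation: Q = (1/n) A R^(2/3) S^(1/2) = (1/0.013) × 58.16 × 2.461^(2/3) × 0.00082^(1/2) = 234 m³/s.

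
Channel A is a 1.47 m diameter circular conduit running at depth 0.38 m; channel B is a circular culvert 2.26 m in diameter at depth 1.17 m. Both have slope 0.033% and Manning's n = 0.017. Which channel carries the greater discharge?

channel B

Channel A: For a circular section of diameter D = 1.47 m at depth y = 0.38 m, the central angle is θ = 2 arccos(1 − 2y/D) = 2.133 rad. Then A = (D²/8)(θ − sin θ) = 0.3478 m² and P = Dθ/2 = 1.568 m. Hydraulic radius R = A/P = 0.3478/1.568 = 0.2218 m. Q_A = (1/0.017)·0.3478·0.2218^(2/3)·√0.00033 = 0.1362 m³/s.
Channel B: For a circular section of diameter D = 2.26 m at depth y = 1.17 m, the central angle is θ = 2 arccos(1 − 2y/D) = 3.212 rad. Then A = (D²/8)(θ − sin θ) = 2.096 m² and P = Dθ/2 = 3.63 m. Hydraulic radius R = A/P = 2.096/3.63 = 0.5774 m. Q_B = (1/0.017)·2.096·0.5774^(2/3)·√0.00033 = 1.553 m³/s.
Q_A = 0.1362 m³/s vs Q_B = 1.553 m³/s, so channel B carries more.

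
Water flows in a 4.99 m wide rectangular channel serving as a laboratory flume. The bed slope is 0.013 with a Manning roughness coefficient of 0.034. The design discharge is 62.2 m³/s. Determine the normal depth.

y_n = 3.02 m

Manning's equation rearranged: A R^(2/3) = nQ / (1·√S) = 0.034 × 62.2 / (√0.013) = 18.55.
Try y = 2.68 m: A R^(2/3) = 15.86 — short.
Try y = 3.02 m: A R^(2/3) = 18.56 — ≈ 18.55.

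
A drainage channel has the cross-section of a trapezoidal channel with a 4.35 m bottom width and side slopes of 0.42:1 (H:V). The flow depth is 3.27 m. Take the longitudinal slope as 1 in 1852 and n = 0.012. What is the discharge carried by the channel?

Q = 50.3 m³/s

With bottom width b = 4.35 m and side slope z = 0.42: A = (b + zy)y = (4.35 + 0.42×3.27)×3.27 = 18.72 m²; P = b + 2y√(1+z²) = 4.35 + 2×3.27×1.085 = 11.44 m.
Hydraulic radius R = A/P = 18.72/11.44 = 1.635 m.
Manning's equation: Q = (1/n) A R^(2/3) S^(1/2) = (1/0.012) × 18.72 × 1.635^(2/3) × 0.00054^(1/2) = 50.3 m³/s.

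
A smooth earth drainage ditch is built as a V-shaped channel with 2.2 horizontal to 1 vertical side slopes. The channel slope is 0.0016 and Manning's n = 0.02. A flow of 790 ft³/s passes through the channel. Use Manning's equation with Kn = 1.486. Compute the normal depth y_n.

Manning's equation rearranged: A R^(2/3) = nQ / (1.486·√S) = 0.02 × 790 / (1.486 × √0.0016) = 265.8.
Trying y = 8.99 ft: A R^(2/3) = 454.9 — over.
Trying y = 5.77 ft: A R^(2/3) = 139.4 — short.
Trying y = 7.35 ft: A R^(2/3) = 265.9 — ≈ 265.8.

y_n = 7.35 ft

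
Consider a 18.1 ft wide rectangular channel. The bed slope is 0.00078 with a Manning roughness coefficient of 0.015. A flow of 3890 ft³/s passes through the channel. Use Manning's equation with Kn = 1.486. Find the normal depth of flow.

y_n = 22.4 ft

Manning's equation rearranged: A R^(2/3) = nQ / (1.486·√S) = 0.015 × 3890 / (1.486 × √0.00078) = 1406.
At y = 18.1 ft: A R^(2/3) = 1086 — short.
At y = 27.7 ft: A R^(2/3) = 1803 — over.
At y = 22.4 ft: A R^(2/3) = 1404 — ≈ 1406.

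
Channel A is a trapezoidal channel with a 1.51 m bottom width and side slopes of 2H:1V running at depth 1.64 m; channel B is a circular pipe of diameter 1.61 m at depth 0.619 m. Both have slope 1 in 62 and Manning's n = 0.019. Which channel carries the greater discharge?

Channel A: With bottom width b = 1.51 m and side slope z = 2: A = (b + zy)y = (1.51 + 2×1.64)×1.64 = 7.856 m²; P = b + 2y√(1+z²) = 1.51 + 2×1.64×2.236 = 8.844 m. Hydraulic radius R = A/P = 7.856/8.844 = 0.8882 m. Q_A = (1/0.019)·7.856·0.8882^(2/3)·√0.01613 = 48.52 m³/s.
Channel B: For a circular section of diameter D = 1.61 m at depth y = 0.619 m, the central angle is θ = 2 arccos(1 − 2y/D) = 2.675 rad. Then A = (D²/8)(θ − sin θ) = 0.7211 m² and P = Dθ/2 = 2.154 m. Hydraulic radius R = A/P = 0.7211/2.154 = 0.3349 m. Q_B = (1/0.019)·0.7211·0.3349^(2/3)·√0.01613 = 2.324 m³/s.
Q_A = 48.52 m³/s vs Q_B = 2.324 m³/s, so channel A carries more.

channel A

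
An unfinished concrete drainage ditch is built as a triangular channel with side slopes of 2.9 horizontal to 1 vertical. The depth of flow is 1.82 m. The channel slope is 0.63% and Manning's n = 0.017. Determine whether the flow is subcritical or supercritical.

For a triangular section with side slope z = 2.9: A = zy² = 2.9×1.82² = 9.606 m²; P = 2y√(1+z²) = 2×1.82×3.068 = 11.17 m.
Hydraulic radius R = A/P = 9.606/11.17 = 0.8603 m.
V = (1/n) R^(2/3) √S = (1/0.017) × 0.8603^(2/3) × √0.0063 = 4.223 m/s. Hydraulic depth D_h = A/T = 9.606/10.56 = 0.91 m.
Froude number Fr = V/√(g·D_h) = 4.223/√(9.81×0.91) = 1.41, which is greater than 1, so the flow is supercritical.

supercritical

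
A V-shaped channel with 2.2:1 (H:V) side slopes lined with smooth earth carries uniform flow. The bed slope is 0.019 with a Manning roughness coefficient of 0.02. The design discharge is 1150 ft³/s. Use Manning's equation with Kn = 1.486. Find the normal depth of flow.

Manning's equation rearranged: A R^(2/3) = nQ / (1.486·√S) = 0.02 × 1150 / (1.486 × √0.019) = 112.3.
At y = 6.3 ft: A R^(2/3) = 176.2 — high.
At y = 4.27 ft: A R^(2/3) = 62.47 — low.
At y = 5.32 ft: A R^(2/3) = 112.3 — matches.

y_n = 5.32 ft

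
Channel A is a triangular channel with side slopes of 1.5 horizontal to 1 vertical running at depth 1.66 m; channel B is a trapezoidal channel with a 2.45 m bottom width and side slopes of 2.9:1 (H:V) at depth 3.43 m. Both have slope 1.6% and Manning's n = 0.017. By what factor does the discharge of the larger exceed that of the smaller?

Channel A: For a triangular section with side slope z = 1.5: A = zy² = 1.5×1.66² = 4.133 m²; P = 2y√(1+z²) = 2×1.66×1.803 = 5.985 m. Hydraulic radius R = A/P = 4.133/5.985 = 0.6906 m. Q_A = (1/0.017)·4.133·0.6906^(2/3)·√0.016 = 24.03 m³/s.
Channel B: With bottom width b = 2.45 m and side slope z = 2.9: A = (b + zy)y = (2.45 + 2.9×3.43)×3.43 = 42.52 m²; P = b + 2y√(1+z²) = 2.45 + 2×3.43×3.068 = 23.49 m. Hydraulic radius R = A/P = 42.52/23.49 = 1.81 m. Q_B = (1/0.017)·42.52·1.81^(2/3)·√0.016 = 469.9 m³/s.
The larger discharge is 469.9 m³/s and the smaller is 24.03 m³/s; the ratio is 19.6.

19.6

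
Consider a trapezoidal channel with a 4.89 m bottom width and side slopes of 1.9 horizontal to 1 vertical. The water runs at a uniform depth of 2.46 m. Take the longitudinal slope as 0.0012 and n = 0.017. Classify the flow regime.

With bottom width b = 4.89 m and side slope z = 1.9: A = (b + zy)y = (4.89 + 1.9×2.46)×2.46 = 23.53 m²; P = b + 2y√(1+z²) = 4.89 + 2×2.46×2.147 = 15.45 m.
Hydraulic radius R = A/P = 23.53/15.45 = 1.522 m.
V = (1/n) R^(2/3) √S = (1/0.017) × 1.522^(2/3) × √0.0012 = 2.697 m/s. Hydraulic depth D_h = A/T = 23.53/14.24 = 1.652 m.
Froude number Fr = V/√(g·D_h) = 2.697/√(9.81×1.652) = 0.67, which is less than 1, so the flow is subcritical.

subcritical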